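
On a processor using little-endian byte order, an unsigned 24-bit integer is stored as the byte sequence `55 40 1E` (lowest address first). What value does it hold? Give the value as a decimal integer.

1982549

Little-endian stores the least-significant byte at the lowest address.
Reassemble most-significant byte first: 1E 40 55 → 0x1E4055.
0x1E4055 = 1982549.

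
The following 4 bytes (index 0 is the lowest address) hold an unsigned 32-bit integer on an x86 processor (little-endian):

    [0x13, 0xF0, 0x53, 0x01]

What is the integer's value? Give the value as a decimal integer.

22278163

Little-endian stores the least-significant byte at the lowest address.
Reassemble most-significant byte first: 01 53 F0 13 → 0x0153F013.
0x0153F013 = 22278163.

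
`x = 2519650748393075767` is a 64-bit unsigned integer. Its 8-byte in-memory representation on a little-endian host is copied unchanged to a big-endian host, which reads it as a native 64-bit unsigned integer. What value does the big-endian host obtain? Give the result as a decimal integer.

3977809353063921442

2519650748393075767 in 64-bit hexadecimal is 0x22F7990188043437.
Stored little-endian, the bytes at ascending addresses are 37 34 04 88 01 99 F7 22.
Read back as big-endian, the last byte is least significant, giving 0x373404880199F722.
0x373404880199F722 = 3977809353063921442.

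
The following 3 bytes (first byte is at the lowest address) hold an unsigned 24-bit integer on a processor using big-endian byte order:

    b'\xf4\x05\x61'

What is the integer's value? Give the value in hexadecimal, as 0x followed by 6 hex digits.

0xF40561

In big-endian order the high byte comes first in memory.
The bytes are already most-significant first: 0xF40561.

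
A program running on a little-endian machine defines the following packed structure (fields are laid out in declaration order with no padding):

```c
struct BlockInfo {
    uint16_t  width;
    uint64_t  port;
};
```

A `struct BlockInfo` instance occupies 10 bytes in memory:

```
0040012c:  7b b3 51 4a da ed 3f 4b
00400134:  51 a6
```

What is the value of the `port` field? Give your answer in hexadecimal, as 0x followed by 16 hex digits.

0xA6514B3FEDDA4A51

`port` follows `width` (2 bytes), so it starts at byte offset 2 and occupies 8 bytes.
Bytes at offsets 2..9: 51 4A DA ED 3F 4B 51 A6.
In little-endian order the low byte comes first in memory.
Reassemble most-significant byte first: A6 51 4B 3F ED DA 4A 51 → 0xA6514B3FEDDA4A51.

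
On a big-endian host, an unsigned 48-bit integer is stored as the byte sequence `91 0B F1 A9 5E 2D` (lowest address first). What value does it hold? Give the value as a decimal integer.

159480485076525

Big-endian stores the most-significant byte at the lowest address.
The bytes are already most-significant first: 0x910BF1A95E2D.
0x910BF1A95E2D = 159480485076525.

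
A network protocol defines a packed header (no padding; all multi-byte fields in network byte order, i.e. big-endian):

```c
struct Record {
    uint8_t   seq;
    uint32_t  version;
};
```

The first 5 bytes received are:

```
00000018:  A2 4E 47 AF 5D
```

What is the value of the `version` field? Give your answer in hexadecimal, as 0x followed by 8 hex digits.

`version` follows `seq` (1 byte), so it starts at byte offset 1 and occupies 4 bytes.
Bytes at offsets 1..4: 4E 47 AF 5D.
Big-endian stores the most-significant byte at the lowest address.
The bytes are already most-significant first: 0x4E47AF5D.

0x4E47AF5D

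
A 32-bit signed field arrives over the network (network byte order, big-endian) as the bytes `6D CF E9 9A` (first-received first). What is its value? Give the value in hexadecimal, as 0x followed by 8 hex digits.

In big-endian order the high byte comes first in memory.
The bytes are already most-significant first: 0x6DCFE99A.

0x6DCFE99A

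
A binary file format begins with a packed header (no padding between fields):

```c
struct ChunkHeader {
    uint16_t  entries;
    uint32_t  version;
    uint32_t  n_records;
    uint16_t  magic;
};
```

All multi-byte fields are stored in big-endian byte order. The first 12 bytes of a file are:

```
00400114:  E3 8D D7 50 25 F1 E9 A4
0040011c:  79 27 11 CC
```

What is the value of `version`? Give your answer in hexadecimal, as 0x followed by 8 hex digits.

0xD75025F1

`version` follows `entries` (2 bytes), so it starts at byte offset 2 and occupies 4 bytes.
Bytes at offsets 2..5: D7 50 25 F1.
Big-endian: lowest address holds the most-significant byte.
The bytes are already most-significant first: 0xD75025F1.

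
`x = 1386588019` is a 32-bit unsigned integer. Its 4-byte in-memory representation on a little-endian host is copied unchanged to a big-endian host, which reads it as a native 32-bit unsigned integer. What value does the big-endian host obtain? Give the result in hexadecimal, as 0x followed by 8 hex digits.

0x73A7A552

1386588019 in 32-bit hexadecimal is 0x52A5A773.
Stored little-endian, the bytes at ascending addresses are 73 A7 A5 52.
Read back as big-endian, the last byte is least significant, giving 0x73A7A552.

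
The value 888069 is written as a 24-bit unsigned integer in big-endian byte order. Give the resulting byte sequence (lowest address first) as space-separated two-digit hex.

0D 8D 05

888069 in hexadecimal, padded to 24 bits, is 0x0D8D05.
Split into bytes (most-significant first): 0D 8D 05.
In big-endian order the high byte comes first in memory.
So the memory order matches the most-significant-first order: 0D 8D 05.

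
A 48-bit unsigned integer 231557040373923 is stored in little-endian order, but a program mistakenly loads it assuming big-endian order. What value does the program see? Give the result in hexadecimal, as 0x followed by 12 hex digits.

231557040373923 in 48-bit hexadecimal is 0xD299932300A3.
Stored little-endian, the bytes at ascending addresses are A3 00 23 93 99 D2.
Read back as big-endian, the last byte is least significant, giving 0xA300239399D2.

0xA300239399D2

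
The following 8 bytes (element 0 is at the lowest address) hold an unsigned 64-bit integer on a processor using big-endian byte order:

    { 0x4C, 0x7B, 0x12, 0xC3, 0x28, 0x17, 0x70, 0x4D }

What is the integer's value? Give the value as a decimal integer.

In big-endian order the high byte comes first in memory.
The bytes are already most-significant first: 0x4C7B12C32817704D.
0x4C7B12C32817704D = 5511019198418481229.

5511019198418481229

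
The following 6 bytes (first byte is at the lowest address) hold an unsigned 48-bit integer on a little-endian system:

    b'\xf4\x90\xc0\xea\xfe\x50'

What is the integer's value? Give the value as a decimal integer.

89055790403828

Little-endian: lowest address holds the least-significant byte.
Reassemble most-significant byte first: 50 FE EA C0 90 F4 → 0x50FEEAC090F4.
0x50FEEAC090F4 = 89055790403828.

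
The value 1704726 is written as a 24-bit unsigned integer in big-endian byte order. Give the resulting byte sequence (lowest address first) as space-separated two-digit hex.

1704726 in hexadecimal, padded to 24 bits, is 0x1A0316.
Split into bytes (most-significant first): 1A 03 16.
Big-endian: lowest address holds the most-significant byte.
So the memory order matches the most-significant-first order: 1A 03 16.

1A 03 16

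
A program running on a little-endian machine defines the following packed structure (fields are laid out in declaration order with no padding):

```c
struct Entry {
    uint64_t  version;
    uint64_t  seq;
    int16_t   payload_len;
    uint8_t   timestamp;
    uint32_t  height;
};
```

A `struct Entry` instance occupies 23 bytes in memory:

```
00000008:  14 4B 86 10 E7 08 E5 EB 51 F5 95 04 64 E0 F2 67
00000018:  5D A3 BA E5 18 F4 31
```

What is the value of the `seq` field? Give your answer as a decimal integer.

7490295850448844113

`seq` follows `version` (8 bytes), so it starts at byte offset 8 and occupies 8 bytes.
Bytes at offsets 8..15: 51 F5 95 04 64 E0 F2 67.
Little-endian: lowest address holds the least-significant byte.
Reassemble most-significant byte first: 67 F2 E0 64 04 95 F5 51 → 0x67F2E0640495F551.
0x67F2E0640495F551 = 7490295850448844113.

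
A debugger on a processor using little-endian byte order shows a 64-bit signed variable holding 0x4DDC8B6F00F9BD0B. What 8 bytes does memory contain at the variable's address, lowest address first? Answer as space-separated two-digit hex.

Split into bytes (most-significant first): 4D DC 8B 6F 00 F9 BD 0B.
Little-endian stores the least-significant byte at the lowest address.
So at ascending addresses the bytes are 0B BD F9 00 6F 8B DC 4D.

0B BD F9 00 6F 8B DC 4D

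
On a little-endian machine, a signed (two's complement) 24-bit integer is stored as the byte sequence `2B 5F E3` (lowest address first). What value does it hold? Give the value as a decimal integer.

-1876181

Little-endian: lowest address holds the least-significant byte.
Reassemble most-significant byte first: E3 5F 2B → 0xE35F2B.
Top bit is set, so as a signed 24-bit value this is 0xE35F2B − 2^24 = -1876181.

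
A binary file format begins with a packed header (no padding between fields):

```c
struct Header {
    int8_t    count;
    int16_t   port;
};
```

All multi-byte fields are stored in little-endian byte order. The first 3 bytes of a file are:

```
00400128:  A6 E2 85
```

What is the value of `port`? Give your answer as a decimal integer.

`port` follows `count` (1 byte), so it starts at byte offset 1 and occupies 2 bytes.
Bytes at offsets 1..2: E2 85.
Little-endian: lowest address holds the least-significant byte.
Reassemble most-significant byte first: 85 E2 → 0x85E2.
Top bit is set, so as a signed 16-bit value this is 0x85E2 − 2^16 = -31262.

-31262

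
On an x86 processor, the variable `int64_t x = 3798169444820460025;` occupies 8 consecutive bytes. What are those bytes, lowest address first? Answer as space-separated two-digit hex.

3798169444820460025 in hexadecimal, padded to 64 bits, is 0x34B5CEFC8B4421F9.
Split into bytes (most-significant first): 34 B5 CE FC 8B 44 21 F9.
In little-endian order the low byte comes first in memory.
So at ascending addresses the bytes are F9 21 44 8B FC CE B5 34.

F9 21 44 8B FC CE B5 34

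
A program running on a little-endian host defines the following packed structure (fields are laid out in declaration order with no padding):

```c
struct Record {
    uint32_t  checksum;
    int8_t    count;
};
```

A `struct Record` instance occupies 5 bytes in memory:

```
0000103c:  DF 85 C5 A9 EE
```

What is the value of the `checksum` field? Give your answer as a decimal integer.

2848294367

`checksum` is the first field, at byte offset 0, occupying 4 bytes.
Bytes at offsets 0..3: DF 85 C5 A9.
Little-endian stores the least-significant byte at the lowest address.
Reassemble most-significant byte first: A9 C5 85 DF → 0xA9C585DF.
0xA9C585DF = 2848294367.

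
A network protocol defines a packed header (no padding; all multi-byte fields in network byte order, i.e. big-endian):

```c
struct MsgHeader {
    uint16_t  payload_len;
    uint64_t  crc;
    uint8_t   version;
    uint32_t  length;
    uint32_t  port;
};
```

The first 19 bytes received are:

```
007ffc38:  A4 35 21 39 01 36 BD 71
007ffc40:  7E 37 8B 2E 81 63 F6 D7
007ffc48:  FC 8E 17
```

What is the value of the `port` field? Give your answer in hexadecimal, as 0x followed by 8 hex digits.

0xD7FC8E17

`port` follows `payload_len` (2 B), `crc` (8 B), `version` (1 B), `length` (4 B), so it starts at offset 2 + 8 + 1 + 4 = 15 and occupies 4 bytes.
Bytes at offsets 15..18: D7 FC 8E 17.
In big-endian order the high byte comes first in memory.
The bytes are already most-significant first: 0xD7FC8E17.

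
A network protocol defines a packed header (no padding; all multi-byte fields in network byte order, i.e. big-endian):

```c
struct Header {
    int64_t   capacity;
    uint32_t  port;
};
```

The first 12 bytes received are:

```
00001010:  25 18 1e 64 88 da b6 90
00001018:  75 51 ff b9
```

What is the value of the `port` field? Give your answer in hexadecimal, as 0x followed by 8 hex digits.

0x7551FFB9

`port` follows `capacity` (8 bytes), so it starts at byte offset 8 and occupies 4 bytes.
Bytes at offsets 8..11: 75 51 FF B9.
Big-endian: lowest address holds the most-significant byte.
The bytes are already most-significant first: 0x7551FFB9.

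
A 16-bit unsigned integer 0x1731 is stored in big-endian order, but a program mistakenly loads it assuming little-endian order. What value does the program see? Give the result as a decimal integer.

12567

Stored big-endian, the bytes at ascending addresses are 17 31.
Read back as little-endian, the first byte is least significant, giving 0x3117.
0x3117 = 12567.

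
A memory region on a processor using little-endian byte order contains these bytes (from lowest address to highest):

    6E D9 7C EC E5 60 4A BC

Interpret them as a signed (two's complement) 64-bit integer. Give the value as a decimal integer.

-4878980705671128722

Little-endian stores the least-significant byte at the lowest address.
Reassemble most-significant byte first: BC 4A 60 E5 EC 7C D9 6E → 0xBC4A60E5EC7CD96E.
Top bit is set, so as a signed 64-bit value this is 0xBC4A60E5EC7CD96E − 2^64 = -4878980705671128722.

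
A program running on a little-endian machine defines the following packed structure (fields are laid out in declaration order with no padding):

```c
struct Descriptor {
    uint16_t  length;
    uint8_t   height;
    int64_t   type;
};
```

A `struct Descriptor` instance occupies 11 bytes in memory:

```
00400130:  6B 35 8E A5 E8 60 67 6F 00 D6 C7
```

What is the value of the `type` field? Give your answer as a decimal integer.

`type` follows `length` (2 B), `height` (1 B), so it starts at offset 2 + 1 = 3 and occupies 8 bytes.
Bytes at offsets 3..10: A5 E8 60 67 6F 00 D6 C7.
Little-endian: lowest address holds the least-significant byte.
Reassemble most-significant byte first: C7 D6 00 6F 67 60 E8 A5 → 0xC7D6006F6760E8A5.
Top bit is set, so as a signed 64-bit value this is 0xC7D6006F6760E8A5 − 2^64 = -4047046736670037851.

-4047046736670037851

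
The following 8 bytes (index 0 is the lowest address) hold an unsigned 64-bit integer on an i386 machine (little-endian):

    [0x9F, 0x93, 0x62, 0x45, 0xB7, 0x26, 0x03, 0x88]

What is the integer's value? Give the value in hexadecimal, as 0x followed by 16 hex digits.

0x880326B74562939F

Little-endian: lowest address holds the least-significant byte.
Reassemble most-significant byte first: 88 03 26 B7 45 62 93 9F → 0x880326B74562939F.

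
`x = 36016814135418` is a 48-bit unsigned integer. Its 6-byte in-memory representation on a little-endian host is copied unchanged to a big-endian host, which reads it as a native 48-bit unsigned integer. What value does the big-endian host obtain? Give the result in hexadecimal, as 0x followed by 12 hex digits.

36016814135418 in 48-bit hexadecimal is 0x20C1D169987A.
Stored little-endian, the bytes at ascending addresses are 7A 98 69 D1 C1 20.
Read back as big-endian, the last byte is least significant, giving 0x7A9869D1C120.

0x7A9869D1C120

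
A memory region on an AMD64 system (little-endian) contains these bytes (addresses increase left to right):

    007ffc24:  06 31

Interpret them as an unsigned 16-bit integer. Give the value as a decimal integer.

12550

Little-endian stores the least-significant byte at the lowest address.
Reassemble most-significant byte first: 31 06 → 0x3106.
0x3106 = 12550.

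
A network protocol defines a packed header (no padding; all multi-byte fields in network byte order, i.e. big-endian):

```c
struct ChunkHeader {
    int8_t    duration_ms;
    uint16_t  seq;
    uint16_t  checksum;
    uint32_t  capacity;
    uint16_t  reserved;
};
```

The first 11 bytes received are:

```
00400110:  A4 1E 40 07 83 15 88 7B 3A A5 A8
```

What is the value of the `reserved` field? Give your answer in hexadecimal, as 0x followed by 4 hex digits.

`reserved` follows `duration_ms` (1 B), `seq` (2 B), `checksum` (2 B), `capacity` (4 B), so it starts at offset 1 + 2 + 2 + 4 = 9 and occupies 2 bytes.
Bytes at offsets 9..10: A5 A8.
In big-endian order the high byte comes first in memory.
The bytes are already most-significant first: 0xA5A8.

0xA5A8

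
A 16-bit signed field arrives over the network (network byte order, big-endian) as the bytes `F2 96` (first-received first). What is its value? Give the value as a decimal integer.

-3434

In big-endian order the high byte comes first in memory.
The bytes are already most-significant first: 0xF296.
Top bit is set, so as a signed 16-bit value this is 0xF296 − 2^16 = -3434.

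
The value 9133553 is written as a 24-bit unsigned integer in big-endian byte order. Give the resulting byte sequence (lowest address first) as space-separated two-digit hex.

9133553 in hexadecimal, padded to 24 bits, is 0x8B5DF1.
Split into bytes (most-significant first): 8B 5D F1.
In big-endian order the high byte comes first in memory.
So the memory order matches the most-significant-first order: 8B 5D F1.

8B 5D F1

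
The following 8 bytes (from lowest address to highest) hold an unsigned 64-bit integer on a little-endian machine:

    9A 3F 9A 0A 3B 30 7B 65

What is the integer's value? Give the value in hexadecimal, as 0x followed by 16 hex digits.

0x657B303B0A9A3F9A

In little-endian order the low byte comes first in memory.
Reassemble most-significant byte first: 65 7B 30 3B 0A 9A 3F 9A → 0x657B303B0A9A3F9A.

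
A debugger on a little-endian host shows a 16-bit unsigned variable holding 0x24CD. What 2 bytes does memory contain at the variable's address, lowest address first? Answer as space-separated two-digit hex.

Split into bytes (most-significant first): 24 CD.
Little-endian stores the least-significant byte at the lowest address.
So at ascending addresses the bytes are CD 24.

CD 24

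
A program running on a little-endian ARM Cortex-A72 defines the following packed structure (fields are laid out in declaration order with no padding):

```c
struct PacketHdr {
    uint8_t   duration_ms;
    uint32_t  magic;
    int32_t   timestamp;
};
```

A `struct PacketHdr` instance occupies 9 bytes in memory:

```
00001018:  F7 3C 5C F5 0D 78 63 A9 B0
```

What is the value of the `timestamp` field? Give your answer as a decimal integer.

`timestamp` follows `duration_ms` (1 B), `magic` (4 B), so it starts at offset 1 + 4 = 5 and occupies 4 bytes.
Bytes at offsets 5..8: 78 63 A9 B0.
In little-endian order the low byte comes first in memory.
Reassemble most-significant byte first: B0 A9 63 78 → 0xB0A96378.
Top bit is set, so as a signed 32-bit value this is 0xB0A96378 − 2^32 = -1331076232.

-1331076232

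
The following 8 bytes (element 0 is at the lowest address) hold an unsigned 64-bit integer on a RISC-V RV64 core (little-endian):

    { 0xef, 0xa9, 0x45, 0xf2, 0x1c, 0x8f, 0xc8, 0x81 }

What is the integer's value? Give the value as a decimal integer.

Little-endian stores the least-significant byte at the lowest address.
Reassemble most-significant byte first: 81 C8 8F 1C F2 45 A9 EF → 0x81C88F1CF245A9EF.
0x81C88F1CF245A9EF = 9351881980721342959.

9351881980721342959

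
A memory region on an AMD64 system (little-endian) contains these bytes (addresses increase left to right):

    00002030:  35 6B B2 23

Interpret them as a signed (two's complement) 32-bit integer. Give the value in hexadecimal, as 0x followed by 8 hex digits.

0x23B26B35

Little-endian: lowest address holds the least-significant byte.
Reassemble most-significant byte first: 23 B2 6B 35 → 0x23B26B35.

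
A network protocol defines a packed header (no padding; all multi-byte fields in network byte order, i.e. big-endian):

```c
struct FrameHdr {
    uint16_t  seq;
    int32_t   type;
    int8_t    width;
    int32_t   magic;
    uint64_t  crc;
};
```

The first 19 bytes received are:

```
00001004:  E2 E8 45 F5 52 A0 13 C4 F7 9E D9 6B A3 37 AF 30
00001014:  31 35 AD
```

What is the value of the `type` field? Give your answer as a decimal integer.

`type` follows `seq` (2 bytes), so it starts at byte offset 2 and occupies 4 bytes.
Bytes at offsets 2..5: 45 F5 52 A0.
Big-endian stores the most-significant byte at the lowest address.
The bytes are already most-significant first: 0x45F552A0.
0x45F552A0 = 1173705376.

1173705376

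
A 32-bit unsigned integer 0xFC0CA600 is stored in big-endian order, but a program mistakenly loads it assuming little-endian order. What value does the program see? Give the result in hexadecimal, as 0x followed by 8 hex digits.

Stored big-endian, the bytes at ascending addresses are FC 0C A6 00.
Read back as little-endian, the first byte is least significant, giving 0x00A60CFC.

0x00A60CFC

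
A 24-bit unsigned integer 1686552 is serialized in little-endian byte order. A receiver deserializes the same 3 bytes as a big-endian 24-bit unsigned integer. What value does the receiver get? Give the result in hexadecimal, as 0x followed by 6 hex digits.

0x18BC19

1686552 in 24-bit hexadecimal is 0x19BC18.
Stored little-endian, the bytes at ascending addresses are 18 BC 19.
Read back as big-endian, the last byte is least significant, giving 0x18BC19.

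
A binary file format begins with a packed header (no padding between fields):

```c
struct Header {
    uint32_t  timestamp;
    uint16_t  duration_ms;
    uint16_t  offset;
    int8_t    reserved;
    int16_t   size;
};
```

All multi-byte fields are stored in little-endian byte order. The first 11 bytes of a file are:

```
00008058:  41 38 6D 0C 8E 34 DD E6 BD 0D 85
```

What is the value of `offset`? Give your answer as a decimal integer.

59101

`offset` follows `timestamp` (4 B), `duration_ms` (2 B), so it starts at offset 4 + 2 = 6 and occupies 2 bytes.
Bytes at offsets 6..7: DD E6.
Little-endian: lowest address holds the least-significant byte.
Reassemble most-significant byte first: E6 DD → 0xE6DD.
0xE6DD = 59101.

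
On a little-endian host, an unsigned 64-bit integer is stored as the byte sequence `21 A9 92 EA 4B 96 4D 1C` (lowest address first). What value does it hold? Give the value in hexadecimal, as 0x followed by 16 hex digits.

0x1C4D964BEA92A921

In little-endian order the low byte comes first in memory.
Reassemble most-significant byte first: 1C 4D 96 4B EA 92 A9 21 → 0x1C4D964BEA92A921.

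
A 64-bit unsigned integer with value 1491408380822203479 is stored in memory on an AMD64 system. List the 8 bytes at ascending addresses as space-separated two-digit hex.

1491408380822203479 in hexadecimal, padded to 64 bits, is 0x14B28C0541F2AC57.
Split into bytes (most-significant first): 14 B2 8C 05 41 F2 AC 57.
Little-endian stores the least-significant byte at the lowest address.
So at ascending addresses the bytes are 57 AC F2 41 05 8C B2 14.

57 AC F2 41 05 8C B2 14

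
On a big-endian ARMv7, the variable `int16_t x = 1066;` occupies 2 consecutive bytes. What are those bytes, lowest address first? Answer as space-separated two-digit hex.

1066 in hexadecimal, padded to 16 bits, is 0x042A.
Split into bytes (most-significant first): 04 2A.
Big-endian stores the most-significant byte at the lowest address.
So the memory order matches the most-significant-first order: 04 2A.

04 2A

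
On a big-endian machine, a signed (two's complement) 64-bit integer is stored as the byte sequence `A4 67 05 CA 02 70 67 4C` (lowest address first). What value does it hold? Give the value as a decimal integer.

-6600300363705718964

Big-endian stores the most-significant byte at the lowest address.
The bytes are already most-significant first: 0xA46705CA0270674C.
Top bit is set, so as a signed 64-bit value this is 0xA46705CA0270674C − 2^64 = -6600300363705718964.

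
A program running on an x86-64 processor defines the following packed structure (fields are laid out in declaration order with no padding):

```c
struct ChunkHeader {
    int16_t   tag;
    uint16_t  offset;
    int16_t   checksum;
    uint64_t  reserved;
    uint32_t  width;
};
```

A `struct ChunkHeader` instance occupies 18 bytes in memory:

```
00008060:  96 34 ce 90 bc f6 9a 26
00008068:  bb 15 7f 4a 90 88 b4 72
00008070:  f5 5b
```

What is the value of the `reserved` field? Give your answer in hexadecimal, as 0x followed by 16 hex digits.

0x88904A7F15BB269A

`reserved` follows `tag` (2 B), `offset` (2 B), `checksum` (2 B), so it starts at offset 2 + 2 + 2 = 6 and occupies 8 bytes.
Bytes at offsets 6..13: 9A 26 BB 15 7F 4A 90 88.
Little-endian stores the least-significant byte at the lowest address.
Reassemble most-significant byte first: 88 90 4A 7F 15 BB 26 9A → 0x88904A7F15BB269A.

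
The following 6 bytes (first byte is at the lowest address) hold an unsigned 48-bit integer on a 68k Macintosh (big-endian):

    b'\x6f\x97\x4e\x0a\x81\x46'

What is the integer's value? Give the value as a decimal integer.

Big-endian: lowest address holds the most-significant byte.
The bytes are already most-significant first: 0x6F974E0A8146.
0x6F974E0A8146 = 122695640056134.

122695640056134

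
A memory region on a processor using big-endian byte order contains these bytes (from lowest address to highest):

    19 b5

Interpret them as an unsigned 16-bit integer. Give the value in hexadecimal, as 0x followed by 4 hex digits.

In big-endian order the high byte comes first in memory.
The bytes are already most-significant first: 0x19B5.

0x19B5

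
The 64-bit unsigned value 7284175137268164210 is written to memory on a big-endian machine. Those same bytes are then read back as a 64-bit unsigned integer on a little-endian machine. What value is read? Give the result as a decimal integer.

8279473957729867365

7284175137268164210 in 64-bit hexadecimal is 0x651696B1B299E672.
Stored big-endian, the bytes at ascending addresses are 65 16 96 B1 B2 99 E6 72.
Read back as little-endian, the first byte is least significant, giving 0x72E699B2B1961665.
0x72E699B2B1961665 = 8279473957729867365.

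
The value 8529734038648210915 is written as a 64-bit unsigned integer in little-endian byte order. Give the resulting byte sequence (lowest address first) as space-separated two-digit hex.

8529734038648210915 in hexadecimal, padded to 64 bits, is 0x765FB3EA6A2F45E3.
Split into bytes (most-significant first): 76 5F B3 EA 6A 2F 45 E3.
Little-endian: lowest address holds the least-significant byte.
So at ascending addresses the bytes are E3 45 2F 6A EA B3 5F 76.

E3 45 2F 6A EA B3 5F 76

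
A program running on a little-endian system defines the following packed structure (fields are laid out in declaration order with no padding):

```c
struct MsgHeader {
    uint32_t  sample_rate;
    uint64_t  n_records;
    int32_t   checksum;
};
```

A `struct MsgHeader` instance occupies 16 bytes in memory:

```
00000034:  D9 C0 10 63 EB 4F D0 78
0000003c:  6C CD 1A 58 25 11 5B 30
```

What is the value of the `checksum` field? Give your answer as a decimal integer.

811274533

`checksum` follows `sample_rate` (4 B), `n_records` (8 B), so it starts at offset 4 + 8 = 12 and occupies 4 bytes.
Bytes at offsets 12..15: 25 11 5B 30.
Little-endian stores the least-significant byte at the lowest address.
Reassemble most-significant byte first: 30 5B 11 25 → 0x305B1125.
0x305B1125 = 811274533.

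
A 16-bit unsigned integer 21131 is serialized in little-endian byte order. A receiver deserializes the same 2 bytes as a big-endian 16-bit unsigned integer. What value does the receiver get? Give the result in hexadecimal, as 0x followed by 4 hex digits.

21131 in 16-bit hexadecimal is 0x528B.
Stored little-endian, the bytes at ascending addresses are 8B 52.
Read back as big-endian, the last byte is least significant, giving 0x8B52.

0x8B52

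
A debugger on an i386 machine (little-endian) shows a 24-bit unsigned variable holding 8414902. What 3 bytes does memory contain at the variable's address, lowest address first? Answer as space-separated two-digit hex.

8414902 in hexadecimal, padded to 24 bits, is 0x8066B6.
Split into bytes (most-significant first): 80 66 B6.
In little-endian order the low byte comes first in memory.
So at ascending addresses the bytes are B6 66 80.

B6 66 80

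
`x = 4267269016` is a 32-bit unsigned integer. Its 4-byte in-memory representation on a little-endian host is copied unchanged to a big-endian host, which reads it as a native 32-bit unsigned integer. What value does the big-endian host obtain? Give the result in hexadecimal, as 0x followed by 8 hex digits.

4267269016 in 32-bit hexadecimal is 0xFE595B98.
Stored little-endian, the bytes at ascending addresses are 98 5B 59 FE.
Read back as big-endian, the last byte is least significant, giving 0x985B59FE.

0x985B59FE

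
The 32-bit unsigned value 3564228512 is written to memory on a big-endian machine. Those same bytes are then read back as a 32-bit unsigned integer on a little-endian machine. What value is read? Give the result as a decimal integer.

3564228512 in 32-bit hexadecimal is 0xD471CFA0.
Stored big-endian, the bytes at ascending addresses are D4 71 CF A0.
Read back as little-endian, the first byte is least significant, giving 0xA0CF71D4.
0xA0CF71D4 = 2697949652.

2697949652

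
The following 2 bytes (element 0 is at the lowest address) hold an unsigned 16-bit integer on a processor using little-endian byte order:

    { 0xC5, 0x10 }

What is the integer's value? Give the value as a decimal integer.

4293

In little-endian order the low byte comes first in memory.
Reassemble most-significant byte first: 10 C5 → 0x10C5.
0x10C5 = 4293.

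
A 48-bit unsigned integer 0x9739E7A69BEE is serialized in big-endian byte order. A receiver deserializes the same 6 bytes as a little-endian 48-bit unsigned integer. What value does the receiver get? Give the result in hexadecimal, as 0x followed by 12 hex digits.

Stored big-endian, the bytes at ascending addresses are 97 39 E7 A6 9B EE.
Read back as little-endian, the first byte is least significant, giving 0xEE9BA6E73997.

0xEE9BA6E73997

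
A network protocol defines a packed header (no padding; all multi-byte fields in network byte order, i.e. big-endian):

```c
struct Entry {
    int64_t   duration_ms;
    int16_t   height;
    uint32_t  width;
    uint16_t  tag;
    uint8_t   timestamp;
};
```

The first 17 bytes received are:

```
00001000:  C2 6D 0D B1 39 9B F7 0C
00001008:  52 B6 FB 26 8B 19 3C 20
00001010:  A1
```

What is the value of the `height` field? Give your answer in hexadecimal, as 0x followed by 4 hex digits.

`height` follows `duration_ms` (8 bytes), so it starts at byte offset 8 and occupies 2 bytes.
Bytes at offsets 8..9: 52 B6.
In big-endian order the high byte comes first in memory.
The bytes are already most-significant first: 0x52B6.

0x52B6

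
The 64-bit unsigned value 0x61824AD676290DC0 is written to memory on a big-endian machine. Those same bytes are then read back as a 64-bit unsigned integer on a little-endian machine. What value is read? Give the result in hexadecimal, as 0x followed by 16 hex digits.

0xC00D2976D64A8261

Stored big-endian, the bytes at ascending addresses are 61 82 4A D6 76 29 0D C0.
Read back as little-endian, the first byte is least significant, giving 0xC00D2976D64A8261.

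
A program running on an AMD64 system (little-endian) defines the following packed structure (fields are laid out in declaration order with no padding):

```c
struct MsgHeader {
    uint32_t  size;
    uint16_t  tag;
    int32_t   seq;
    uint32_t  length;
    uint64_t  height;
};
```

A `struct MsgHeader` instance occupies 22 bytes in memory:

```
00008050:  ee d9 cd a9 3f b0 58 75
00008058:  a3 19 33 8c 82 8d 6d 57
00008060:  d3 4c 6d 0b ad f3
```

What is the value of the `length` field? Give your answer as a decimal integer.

2374143027

`length` follows `size` (4 B), `tag` (2 B), `seq` (4 B), so it starts at offset 4 + 2 + 4 = 10 and occupies 4 bytes.
Bytes at offsets 10..13: 33 8C 82 8D.
Little-endian: lowest address holds the least-significant byte.
Reassemble most-significant byte first: 8D 82 8C 33 → 0x8D828C33.
0x8D828C33 = 2374143027.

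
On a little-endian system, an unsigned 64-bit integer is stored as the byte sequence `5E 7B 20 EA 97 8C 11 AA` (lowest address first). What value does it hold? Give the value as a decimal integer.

In little-endian order the low byte comes first in memory.
Reassemble most-significant byte first: AA 11 8C 97 EA 20 7B 5E → 0xAA118C97EA207B5E.
0xAA118C97EA207B5E = 12254730645147777886.

12254730645147777886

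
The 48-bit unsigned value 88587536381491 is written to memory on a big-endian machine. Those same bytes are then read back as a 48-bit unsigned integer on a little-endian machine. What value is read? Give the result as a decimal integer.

88587536381491 in 48-bit hexadecimal is 0x5091E4A33633.
Stored big-endian, the bytes at ascending addresses are 50 91 E4 A3 36 33.
Read back as little-endian, the first byte is least significant, giving 0x3336A3E49150.
0x3336A3E49150 = 56309770916176.

56309770916176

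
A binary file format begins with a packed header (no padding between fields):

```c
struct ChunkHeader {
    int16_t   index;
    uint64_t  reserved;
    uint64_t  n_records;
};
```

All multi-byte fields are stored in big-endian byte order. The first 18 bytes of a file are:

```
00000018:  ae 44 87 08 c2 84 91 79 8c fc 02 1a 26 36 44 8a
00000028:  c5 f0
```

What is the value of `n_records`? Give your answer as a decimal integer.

151475551990367728

`n_records` follows `index` (2 B), `reserved` (8 B), so it starts at offset 2 + 8 = 10 and occupies 8 bytes.
Bytes at offsets 10..17: 02 1A 26 36 44 8A C5 F0.
Big-endian stores the most-significant byte at the lowest address.
The bytes are already most-significant first: 0x021A2636448AC5F0.
0x021A2636448AC5F0 = 151475551990367728.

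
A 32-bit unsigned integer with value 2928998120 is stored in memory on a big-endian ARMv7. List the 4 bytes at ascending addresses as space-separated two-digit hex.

2928998120 in hexadecimal, padded to 32 bits, is 0xAE94F6E8.
Split into bytes (most-significant first): AE 94 F6 E8.
Big-endian stores the most-significant byte at the lowest address.
So the memory order matches the most-significant-first order: AE 94 F6 E8.

AE 94 F6 E8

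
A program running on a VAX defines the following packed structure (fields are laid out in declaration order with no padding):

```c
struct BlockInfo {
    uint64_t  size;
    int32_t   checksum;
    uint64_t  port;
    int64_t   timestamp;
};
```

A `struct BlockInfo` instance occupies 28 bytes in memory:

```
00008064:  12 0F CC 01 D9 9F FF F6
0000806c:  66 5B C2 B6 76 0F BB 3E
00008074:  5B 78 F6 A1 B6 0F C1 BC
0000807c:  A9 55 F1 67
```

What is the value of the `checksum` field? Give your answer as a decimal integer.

-1228776602

`checksum` follows `size` (8 bytes), so it starts at byte offset 8 and occupies 4 bytes.
Bytes at offsets 8..11: 66 5B C2 B6.
In little-endian order the low byte comes first in memory.
Reassemble most-significant byte first: B6 C2 5B 66 → 0xB6C25B66.
Top bit is set, so as a signed 32-bit value this is 0xB6C25B66 − 2^32 = -1228776602.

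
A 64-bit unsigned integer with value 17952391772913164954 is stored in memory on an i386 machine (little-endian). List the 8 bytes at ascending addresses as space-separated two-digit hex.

17952391772913164954 in hexadecimal, padded to 64 bits, is 0xF923B5339D22629A.
Split into bytes (most-significant first): F9 23 B5 33 9D 22 62 9A.
In little-endian order the low byte comes first in memory.
So at ascending addresses the bytes are 9A 62 22 9D 33 B5 23 F9.

9A 62 22 9D 33 B5 23 F9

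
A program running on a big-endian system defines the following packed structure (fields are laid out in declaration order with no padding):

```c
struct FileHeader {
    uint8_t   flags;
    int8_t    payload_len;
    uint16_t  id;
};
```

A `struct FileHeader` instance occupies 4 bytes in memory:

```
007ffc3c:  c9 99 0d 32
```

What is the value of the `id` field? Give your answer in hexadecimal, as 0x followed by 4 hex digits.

`id` follows `flags` (1 B), `payload_len` (1 B), so it starts at offset 1 + 1 = 2 and occupies 2 bytes.
Bytes at offsets 2..3: 0D 32.
Big-endian stores the most-significant byte at the lowest address.
The bytes are already most-significant first: 0x0D32.

0x0D32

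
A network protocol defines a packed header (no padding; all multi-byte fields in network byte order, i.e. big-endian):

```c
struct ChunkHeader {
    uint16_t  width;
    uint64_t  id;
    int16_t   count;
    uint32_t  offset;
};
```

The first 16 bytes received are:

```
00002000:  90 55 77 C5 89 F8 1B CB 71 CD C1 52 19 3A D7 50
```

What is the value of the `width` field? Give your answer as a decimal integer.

`width` is the first field, at byte offset 0, occupying 2 bytes.
Bytes at offsets 0..1: 90 55.
In big-endian order the high byte comes first in memory.
The bytes are already most-significant first: 0x9055.
0x9055 = 36949.

36949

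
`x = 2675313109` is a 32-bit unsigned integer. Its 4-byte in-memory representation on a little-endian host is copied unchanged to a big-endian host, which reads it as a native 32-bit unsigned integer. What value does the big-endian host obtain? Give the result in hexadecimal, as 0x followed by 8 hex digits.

0xD509769F

2675313109 in 32-bit hexadecimal is 0x9F7609D5.
Stored little-endian, the bytes at ascending addresses are D5 09 76 9F.
Read back as big-endian, the last byte is least significant, giving 0xD509769F.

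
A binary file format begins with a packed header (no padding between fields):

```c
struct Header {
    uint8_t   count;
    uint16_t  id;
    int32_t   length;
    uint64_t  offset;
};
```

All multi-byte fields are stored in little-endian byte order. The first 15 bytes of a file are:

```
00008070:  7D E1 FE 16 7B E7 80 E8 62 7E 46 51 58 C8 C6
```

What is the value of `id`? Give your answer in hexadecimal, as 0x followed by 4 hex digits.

`id` follows `count` (1 byte), so it starts at byte offset 1 and occupies 2 bytes.
Bytes at offsets 1..2: E1 FE.
Little-endian stores the least-significant byte at the lowest address.
Reassemble most-significant byte first: FE E1 → 0xFEE1.

0xFEE1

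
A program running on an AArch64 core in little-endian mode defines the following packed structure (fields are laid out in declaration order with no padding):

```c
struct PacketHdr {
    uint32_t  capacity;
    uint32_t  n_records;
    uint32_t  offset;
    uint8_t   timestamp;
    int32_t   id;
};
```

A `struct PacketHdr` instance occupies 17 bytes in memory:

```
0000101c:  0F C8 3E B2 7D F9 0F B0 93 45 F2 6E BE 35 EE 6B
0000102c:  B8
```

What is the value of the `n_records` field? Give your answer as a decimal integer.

2953836925

`n_records` follows `capacity` (4 bytes), so it starts at byte offset 4 and occupies 4 bytes.
Bytes at offsets 4..7: 7D F9 0F B0.
Little-endian: lowest address holds the least-significant byte.
Reassemble most-significant byte first: B0 0F F9 7D → 0xB00FF97D.
0xB00FF97D = 2953836925.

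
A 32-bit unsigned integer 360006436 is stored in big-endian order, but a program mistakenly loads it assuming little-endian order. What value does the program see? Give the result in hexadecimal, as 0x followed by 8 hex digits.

360006436 in 32-bit hexadecimal is 0x15754324.
Stored big-endian, the bytes at ascending addresses are 15 75 43 24.
Read back as little-endian, the first byte is least significant, giving 0x24437515.

0x24437515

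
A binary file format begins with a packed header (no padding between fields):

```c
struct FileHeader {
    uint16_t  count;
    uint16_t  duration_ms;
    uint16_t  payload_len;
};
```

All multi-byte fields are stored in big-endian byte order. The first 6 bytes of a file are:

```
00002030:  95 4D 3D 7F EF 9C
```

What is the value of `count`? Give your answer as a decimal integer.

`count` is the first field, at byte offset 0, occupying 2 bytes.
Bytes at offsets 0..1: 95 4D.
Big-endian: lowest address holds the most-significant byte.
The bytes are already most-significant first: 0x954D.
0x954D = 38221.

38221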